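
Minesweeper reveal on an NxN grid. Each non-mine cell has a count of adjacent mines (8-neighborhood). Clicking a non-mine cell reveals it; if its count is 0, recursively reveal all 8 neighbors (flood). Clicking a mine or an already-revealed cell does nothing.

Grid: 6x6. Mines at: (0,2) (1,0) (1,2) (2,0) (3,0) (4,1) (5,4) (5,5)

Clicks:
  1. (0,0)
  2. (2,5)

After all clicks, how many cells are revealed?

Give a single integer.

Click 1 (0,0) count=1: revealed 1 new [(0,0)] -> total=1
Click 2 (2,5) count=0: revealed 18 new [(0,3) (0,4) (0,5) (1,3) (1,4) (1,5) (2,2) (2,3) (2,4) (2,5) (3,2) (3,3) (3,4) (3,5) (4,2) (4,3) (4,4) (4,5)] -> total=19

Answer: 19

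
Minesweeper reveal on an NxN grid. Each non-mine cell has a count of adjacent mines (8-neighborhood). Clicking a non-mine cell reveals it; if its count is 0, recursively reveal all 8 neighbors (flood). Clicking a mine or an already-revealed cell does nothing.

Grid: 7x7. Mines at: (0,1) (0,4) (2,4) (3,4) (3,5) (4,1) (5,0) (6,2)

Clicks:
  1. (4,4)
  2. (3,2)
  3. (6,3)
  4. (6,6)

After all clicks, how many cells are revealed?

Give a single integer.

Click 1 (4,4) count=2: revealed 1 new [(4,4)] -> total=1
Click 2 (3,2) count=1: revealed 1 new [(3,2)] -> total=2
Click 3 (6,3) count=1: revealed 1 new [(6,3)] -> total=3
Click 4 (6,6) count=0: revealed 10 new [(4,3) (4,5) (4,6) (5,3) (5,4) (5,5) (5,6) (6,4) (6,5) (6,6)] -> total=13

Answer: 13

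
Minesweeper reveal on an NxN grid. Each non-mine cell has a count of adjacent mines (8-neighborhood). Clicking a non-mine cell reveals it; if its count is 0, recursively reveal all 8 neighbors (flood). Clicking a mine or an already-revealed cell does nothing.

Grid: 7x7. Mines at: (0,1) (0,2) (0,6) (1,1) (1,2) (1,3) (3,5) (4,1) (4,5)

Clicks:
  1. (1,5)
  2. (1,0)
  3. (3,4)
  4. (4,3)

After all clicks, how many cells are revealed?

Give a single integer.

Click 1 (1,5) count=1: revealed 1 new [(1,5)] -> total=1
Click 2 (1,0) count=2: revealed 1 new [(1,0)] -> total=2
Click 3 (3,4) count=2: revealed 1 new [(3,4)] -> total=3
Click 4 (4,3) count=0: revealed 22 new [(2,2) (2,3) (2,4) (3,2) (3,3) (4,2) (4,3) (4,4) (5,0) (5,1) (5,2) (5,3) (5,4) (5,5) (5,6) (6,0) (6,1) (6,2) (6,3) (6,4) (6,5) (6,6)] -> total=25

Answer: 25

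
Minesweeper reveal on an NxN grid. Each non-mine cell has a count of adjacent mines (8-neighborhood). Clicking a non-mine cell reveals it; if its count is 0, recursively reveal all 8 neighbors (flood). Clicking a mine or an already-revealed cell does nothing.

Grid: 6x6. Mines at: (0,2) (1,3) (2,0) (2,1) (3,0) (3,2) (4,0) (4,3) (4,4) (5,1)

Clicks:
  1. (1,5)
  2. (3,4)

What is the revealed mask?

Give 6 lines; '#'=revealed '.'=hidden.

Answer: ....##
....##
....##
....##
......
......

Derivation:
Click 1 (1,5) count=0: revealed 8 new [(0,4) (0,5) (1,4) (1,5) (2,4) (2,5) (3,4) (3,5)] -> total=8
Click 2 (3,4) count=2: revealed 0 new [(none)] -> total=8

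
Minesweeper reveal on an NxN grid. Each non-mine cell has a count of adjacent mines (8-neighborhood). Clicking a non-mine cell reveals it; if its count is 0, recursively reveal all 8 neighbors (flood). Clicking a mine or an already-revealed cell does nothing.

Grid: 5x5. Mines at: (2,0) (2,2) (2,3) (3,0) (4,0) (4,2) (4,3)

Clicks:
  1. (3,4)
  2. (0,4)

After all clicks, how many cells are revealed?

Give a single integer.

Answer: 11

Derivation:
Click 1 (3,4) count=2: revealed 1 new [(3,4)] -> total=1
Click 2 (0,4) count=0: revealed 10 new [(0,0) (0,1) (0,2) (0,3) (0,4) (1,0) (1,1) (1,2) (1,3) (1,4)] -> total=11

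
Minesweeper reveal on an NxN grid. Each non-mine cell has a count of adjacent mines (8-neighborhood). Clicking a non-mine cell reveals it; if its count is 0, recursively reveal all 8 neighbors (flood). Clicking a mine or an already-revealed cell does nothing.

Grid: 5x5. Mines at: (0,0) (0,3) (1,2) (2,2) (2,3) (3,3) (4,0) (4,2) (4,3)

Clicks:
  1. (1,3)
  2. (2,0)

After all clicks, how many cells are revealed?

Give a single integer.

Answer: 7

Derivation:
Click 1 (1,3) count=4: revealed 1 new [(1,3)] -> total=1
Click 2 (2,0) count=0: revealed 6 new [(1,0) (1,1) (2,0) (2,1) (3,0) (3,1)] -> total=7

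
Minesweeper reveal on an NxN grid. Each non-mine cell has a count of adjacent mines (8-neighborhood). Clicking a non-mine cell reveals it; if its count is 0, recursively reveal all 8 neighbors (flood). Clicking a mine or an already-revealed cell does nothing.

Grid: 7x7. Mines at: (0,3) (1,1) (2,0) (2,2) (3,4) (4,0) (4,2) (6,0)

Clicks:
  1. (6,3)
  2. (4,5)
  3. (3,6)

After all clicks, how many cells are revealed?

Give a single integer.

Answer: 27

Derivation:
Click 1 (6,3) count=0: revealed 27 new [(0,4) (0,5) (0,6) (1,4) (1,5) (1,6) (2,4) (2,5) (2,6) (3,5) (3,6) (4,3) (4,4) (4,5) (4,6) (5,1) (5,2) (5,3) (5,4) (5,5) (5,6) (6,1) (6,2) (6,3) (6,4) (6,5) (6,6)] -> total=27
Click 2 (4,5) count=1: revealed 0 new [(none)] -> total=27
Click 3 (3,6) count=0: revealed 0 new [(none)] -> total=27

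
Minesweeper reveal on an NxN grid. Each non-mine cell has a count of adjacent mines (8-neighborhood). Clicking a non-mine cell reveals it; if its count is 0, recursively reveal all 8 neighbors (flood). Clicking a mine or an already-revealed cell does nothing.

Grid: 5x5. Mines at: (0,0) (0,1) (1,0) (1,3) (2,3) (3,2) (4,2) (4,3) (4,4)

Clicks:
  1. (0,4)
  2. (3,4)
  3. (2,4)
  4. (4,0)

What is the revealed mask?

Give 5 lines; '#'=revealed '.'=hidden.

Answer: ....#
.....
##..#
##..#
##...

Derivation:
Click 1 (0,4) count=1: revealed 1 new [(0,4)] -> total=1
Click 2 (3,4) count=3: revealed 1 new [(3,4)] -> total=2
Click 3 (2,4) count=2: revealed 1 new [(2,4)] -> total=3
Click 4 (4,0) count=0: revealed 6 new [(2,0) (2,1) (3,0) (3,1) (4,0) (4,1)] -> total=9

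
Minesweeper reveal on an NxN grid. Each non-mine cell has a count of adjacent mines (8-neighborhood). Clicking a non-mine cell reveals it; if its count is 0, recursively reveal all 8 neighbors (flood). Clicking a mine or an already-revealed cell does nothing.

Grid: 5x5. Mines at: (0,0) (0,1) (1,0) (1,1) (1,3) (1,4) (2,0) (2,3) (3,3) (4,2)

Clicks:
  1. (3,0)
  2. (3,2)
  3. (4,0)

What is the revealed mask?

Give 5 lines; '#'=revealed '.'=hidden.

Click 1 (3,0) count=1: revealed 1 new [(3,0)] -> total=1
Click 2 (3,2) count=3: revealed 1 new [(3,2)] -> total=2
Click 3 (4,0) count=0: revealed 3 new [(3,1) (4,0) (4,1)] -> total=5

Answer: .....
.....
.....
###..
##...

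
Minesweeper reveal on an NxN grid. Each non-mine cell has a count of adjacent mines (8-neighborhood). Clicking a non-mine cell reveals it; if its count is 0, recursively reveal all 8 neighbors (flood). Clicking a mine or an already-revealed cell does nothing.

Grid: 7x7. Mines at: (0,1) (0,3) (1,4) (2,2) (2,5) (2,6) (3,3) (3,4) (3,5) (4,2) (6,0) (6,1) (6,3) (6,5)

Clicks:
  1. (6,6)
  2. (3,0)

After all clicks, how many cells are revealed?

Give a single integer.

Answer: 11

Derivation:
Click 1 (6,6) count=1: revealed 1 new [(6,6)] -> total=1
Click 2 (3,0) count=0: revealed 10 new [(1,0) (1,1) (2,0) (2,1) (3,0) (3,1) (4,0) (4,1) (5,0) (5,1)] -> total=11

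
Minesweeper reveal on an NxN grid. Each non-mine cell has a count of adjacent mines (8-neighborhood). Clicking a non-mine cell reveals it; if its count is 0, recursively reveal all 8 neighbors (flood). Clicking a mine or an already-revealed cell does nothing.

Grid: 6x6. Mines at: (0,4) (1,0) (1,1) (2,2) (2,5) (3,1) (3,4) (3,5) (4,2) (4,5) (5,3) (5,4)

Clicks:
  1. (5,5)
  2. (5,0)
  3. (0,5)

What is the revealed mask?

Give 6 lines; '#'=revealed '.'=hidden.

Click 1 (5,5) count=2: revealed 1 new [(5,5)] -> total=1
Click 2 (5,0) count=0: revealed 4 new [(4,0) (4,1) (5,0) (5,1)] -> total=5
Click 3 (0,5) count=1: revealed 1 new [(0,5)] -> total=6

Answer: .....#
......
......
......
##....
##...#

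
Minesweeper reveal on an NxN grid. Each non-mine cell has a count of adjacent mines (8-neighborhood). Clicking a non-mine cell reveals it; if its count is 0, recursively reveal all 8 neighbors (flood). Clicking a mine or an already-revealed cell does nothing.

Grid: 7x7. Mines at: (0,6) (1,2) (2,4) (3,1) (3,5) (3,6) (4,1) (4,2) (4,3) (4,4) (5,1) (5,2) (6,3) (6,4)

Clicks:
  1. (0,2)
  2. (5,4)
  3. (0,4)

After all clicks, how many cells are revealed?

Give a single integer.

Answer: 8

Derivation:
Click 1 (0,2) count=1: revealed 1 new [(0,2)] -> total=1
Click 2 (5,4) count=4: revealed 1 new [(5,4)] -> total=2
Click 3 (0,4) count=0: revealed 6 new [(0,3) (0,4) (0,5) (1,3) (1,4) (1,5)] -> total=8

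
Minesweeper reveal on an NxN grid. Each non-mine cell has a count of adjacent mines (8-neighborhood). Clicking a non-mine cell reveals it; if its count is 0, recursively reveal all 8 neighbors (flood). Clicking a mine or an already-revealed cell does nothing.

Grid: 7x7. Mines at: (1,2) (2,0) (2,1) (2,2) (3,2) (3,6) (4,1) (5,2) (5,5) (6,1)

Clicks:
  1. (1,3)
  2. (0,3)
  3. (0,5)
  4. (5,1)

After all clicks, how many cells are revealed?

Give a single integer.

Click 1 (1,3) count=2: revealed 1 new [(1,3)] -> total=1
Click 2 (0,3) count=1: revealed 1 new [(0,3)] -> total=2
Click 3 (0,5) count=0: revealed 16 new [(0,4) (0,5) (0,6) (1,4) (1,5) (1,6) (2,3) (2,4) (2,5) (2,6) (3,3) (3,4) (3,5) (4,3) (4,4) (4,5)] -> total=18
Click 4 (5,1) count=3: revealed 1 new [(5,1)] -> total=19

Answer: 19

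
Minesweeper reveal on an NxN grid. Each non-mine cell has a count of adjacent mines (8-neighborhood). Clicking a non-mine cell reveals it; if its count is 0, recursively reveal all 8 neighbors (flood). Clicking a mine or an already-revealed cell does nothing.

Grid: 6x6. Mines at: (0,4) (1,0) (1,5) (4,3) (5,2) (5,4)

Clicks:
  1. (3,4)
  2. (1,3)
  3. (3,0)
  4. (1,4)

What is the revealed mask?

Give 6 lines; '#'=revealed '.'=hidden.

Click 1 (3,4) count=1: revealed 1 new [(3,4)] -> total=1
Click 2 (1,3) count=1: revealed 1 new [(1,3)] -> total=2
Click 3 (3,0) count=0: revealed 20 new [(0,1) (0,2) (0,3) (1,1) (1,2) (1,4) (2,0) (2,1) (2,2) (2,3) (2,4) (3,0) (3,1) (3,2) (3,3) (4,0) (4,1) (4,2) (5,0) (5,1)] -> total=22
Click 4 (1,4) count=2: revealed 0 new [(none)] -> total=22

Answer: .###..
.####.
#####.
#####.
###...
##....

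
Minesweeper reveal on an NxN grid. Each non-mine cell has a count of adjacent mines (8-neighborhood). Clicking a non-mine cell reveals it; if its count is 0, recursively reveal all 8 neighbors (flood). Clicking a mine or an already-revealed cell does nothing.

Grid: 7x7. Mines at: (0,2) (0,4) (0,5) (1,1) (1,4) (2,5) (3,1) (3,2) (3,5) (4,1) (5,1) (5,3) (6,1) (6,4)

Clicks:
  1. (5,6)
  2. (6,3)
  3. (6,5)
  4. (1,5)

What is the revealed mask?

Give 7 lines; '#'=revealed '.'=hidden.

Click 1 (5,6) count=0: revealed 6 new [(4,5) (4,6) (5,5) (5,6) (6,5) (6,6)] -> total=6
Click 2 (6,3) count=2: revealed 1 new [(6,3)] -> total=7
Click 3 (6,5) count=1: revealed 0 new [(none)] -> total=7
Click 4 (1,5) count=4: revealed 1 new [(1,5)] -> total=8

Answer: .......
.....#.
.......
.......
.....##
.....##
...#.##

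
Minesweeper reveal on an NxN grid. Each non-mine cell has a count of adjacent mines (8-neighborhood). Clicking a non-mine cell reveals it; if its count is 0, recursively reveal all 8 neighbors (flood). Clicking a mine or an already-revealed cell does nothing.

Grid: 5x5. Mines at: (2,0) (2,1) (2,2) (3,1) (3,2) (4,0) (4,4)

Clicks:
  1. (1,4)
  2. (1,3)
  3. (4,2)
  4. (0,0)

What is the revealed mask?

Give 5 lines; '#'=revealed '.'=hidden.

Answer: #####
#####
...##
...##
..#..

Derivation:
Click 1 (1,4) count=0: revealed 14 new [(0,0) (0,1) (0,2) (0,3) (0,4) (1,0) (1,1) (1,2) (1,3) (1,4) (2,3) (2,4) (3,3) (3,4)] -> total=14
Click 2 (1,3) count=1: revealed 0 new [(none)] -> total=14
Click 3 (4,2) count=2: revealed 1 new [(4,2)] -> total=15
Click 4 (0,0) count=0: revealed 0 new [(none)] -> total=15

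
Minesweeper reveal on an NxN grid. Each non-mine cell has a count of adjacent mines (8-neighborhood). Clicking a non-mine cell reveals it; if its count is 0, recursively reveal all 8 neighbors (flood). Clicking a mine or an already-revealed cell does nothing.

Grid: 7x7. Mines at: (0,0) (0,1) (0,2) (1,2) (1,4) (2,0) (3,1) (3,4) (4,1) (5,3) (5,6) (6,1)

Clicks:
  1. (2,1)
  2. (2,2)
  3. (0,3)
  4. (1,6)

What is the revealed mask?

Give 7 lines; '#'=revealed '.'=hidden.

Answer: ...#.##
.....##
.##..##
.....##
.....##
.......
.......

Derivation:
Click 1 (2,1) count=3: revealed 1 new [(2,1)] -> total=1
Click 2 (2,2) count=2: revealed 1 new [(2,2)] -> total=2
Click 3 (0,3) count=3: revealed 1 new [(0,3)] -> total=3
Click 4 (1,6) count=0: revealed 10 new [(0,5) (0,6) (1,5) (1,6) (2,5) (2,6) (3,5) (3,6) (4,5) (4,6)] -> total=13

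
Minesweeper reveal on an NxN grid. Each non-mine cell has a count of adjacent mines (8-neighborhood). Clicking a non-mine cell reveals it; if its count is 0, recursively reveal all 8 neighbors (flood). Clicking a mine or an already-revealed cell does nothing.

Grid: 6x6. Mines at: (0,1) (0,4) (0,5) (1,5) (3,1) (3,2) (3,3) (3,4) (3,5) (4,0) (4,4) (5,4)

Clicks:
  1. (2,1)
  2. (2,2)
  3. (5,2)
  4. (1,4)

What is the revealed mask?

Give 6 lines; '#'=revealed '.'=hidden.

Answer: ......
....#.
.##...
......
.###..
.###..

Derivation:
Click 1 (2,1) count=2: revealed 1 new [(2,1)] -> total=1
Click 2 (2,2) count=3: revealed 1 new [(2,2)] -> total=2
Click 3 (5,2) count=0: revealed 6 new [(4,1) (4,2) (4,3) (5,1) (5,2) (5,3)] -> total=8
Click 4 (1,4) count=3: revealed 1 new [(1,4)] -> total=9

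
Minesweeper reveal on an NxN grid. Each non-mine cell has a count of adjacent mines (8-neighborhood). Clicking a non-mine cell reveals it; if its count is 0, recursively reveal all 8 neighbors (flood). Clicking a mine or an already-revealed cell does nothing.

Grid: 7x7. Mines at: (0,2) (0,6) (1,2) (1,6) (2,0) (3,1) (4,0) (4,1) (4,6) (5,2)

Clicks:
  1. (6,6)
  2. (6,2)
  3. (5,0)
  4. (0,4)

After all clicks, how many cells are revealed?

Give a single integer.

Answer: 28

Derivation:
Click 1 (6,6) count=0: revealed 26 new [(0,3) (0,4) (0,5) (1,3) (1,4) (1,5) (2,2) (2,3) (2,4) (2,5) (3,2) (3,3) (3,4) (3,5) (4,2) (4,3) (4,4) (4,5) (5,3) (5,4) (5,5) (5,6) (6,3) (6,4) (6,5) (6,6)] -> total=26
Click 2 (6,2) count=1: revealed 1 new [(6,2)] -> total=27
Click 3 (5,0) count=2: revealed 1 new [(5,0)] -> total=28
Click 4 (0,4) count=0: revealed 0 new [(none)] -> total=28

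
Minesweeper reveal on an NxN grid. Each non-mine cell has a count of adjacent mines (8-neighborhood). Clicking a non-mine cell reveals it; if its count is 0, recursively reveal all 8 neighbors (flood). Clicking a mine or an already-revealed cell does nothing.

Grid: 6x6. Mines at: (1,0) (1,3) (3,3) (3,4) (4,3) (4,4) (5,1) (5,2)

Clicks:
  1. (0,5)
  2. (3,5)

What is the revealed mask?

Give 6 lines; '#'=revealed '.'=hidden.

Click 1 (0,5) count=0: revealed 6 new [(0,4) (0,5) (1,4) (1,5) (2,4) (2,5)] -> total=6
Click 2 (3,5) count=2: revealed 1 new [(3,5)] -> total=7

Answer: ....##
....##
....##
.....#
......
......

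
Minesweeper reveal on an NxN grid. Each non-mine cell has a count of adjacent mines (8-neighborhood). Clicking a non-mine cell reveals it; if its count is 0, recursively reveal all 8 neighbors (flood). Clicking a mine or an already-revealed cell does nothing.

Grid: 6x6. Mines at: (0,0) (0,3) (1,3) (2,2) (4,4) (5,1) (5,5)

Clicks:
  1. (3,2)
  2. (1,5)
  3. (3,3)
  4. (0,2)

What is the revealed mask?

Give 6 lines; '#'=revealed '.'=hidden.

Answer: ..#.##
....##
....##
..####
......
......

Derivation:
Click 1 (3,2) count=1: revealed 1 new [(3,2)] -> total=1
Click 2 (1,5) count=0: revealed 8 new [(0,4) (0,5) (1,4) (1,5) (2,4) (2,5) (3,4) (3,5)] -> total=9
Click 3 (3,3) count=2: revealed 1 new [(3,3)] -> total=10
Click 4 (0,2) count=2: revealed 1 new [(0,2)] -> total=11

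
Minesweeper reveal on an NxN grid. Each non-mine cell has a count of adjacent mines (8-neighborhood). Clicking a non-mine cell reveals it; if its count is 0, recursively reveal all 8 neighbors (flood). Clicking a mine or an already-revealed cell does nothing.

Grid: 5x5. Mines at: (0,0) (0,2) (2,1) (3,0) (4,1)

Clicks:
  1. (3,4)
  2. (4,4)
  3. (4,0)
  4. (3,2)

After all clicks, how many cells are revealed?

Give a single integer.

Answer: 15

Derivation:
Click 1 (3,4) count=0: revealed 14 new [(0,3) (0,4) (1,2) (1,3) (1,4) (2,2) (2,3) (2,4) (3,2) (3,3) (3,4) (4,2) (4,3) (4,4)] -> total=14
Click 2 (4,4) count=0: revealed 0 new [(none)] -> total=14
Click 3 (4,0) count=2: revealed 1 new [(4,0)] -> total=15
Click 4 (3,2) count=2: revealed 0 new [(none)] -> total=15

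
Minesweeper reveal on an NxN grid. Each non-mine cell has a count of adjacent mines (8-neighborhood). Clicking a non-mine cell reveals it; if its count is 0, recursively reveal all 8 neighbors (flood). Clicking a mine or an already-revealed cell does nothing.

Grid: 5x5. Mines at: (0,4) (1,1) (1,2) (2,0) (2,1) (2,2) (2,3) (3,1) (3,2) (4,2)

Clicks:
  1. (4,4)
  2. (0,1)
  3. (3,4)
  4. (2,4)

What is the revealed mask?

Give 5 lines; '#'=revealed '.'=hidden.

Answer: .#...
.....
....#
...##
...##

Derivation:
Click 1 (4,4) count=0: revealed 4 new [(3,3) (3,4) (4,3) (4,4)] -> total=4
Click 2 (0,1) count=2: revealed 1 new [(0,1)] -> total=5
Click 3 (3,4) count=1: revealed 0 new [(none)] -> total=5
Click 4 (2,4) count=1: revealed 1 new [(2,4)] -> total=6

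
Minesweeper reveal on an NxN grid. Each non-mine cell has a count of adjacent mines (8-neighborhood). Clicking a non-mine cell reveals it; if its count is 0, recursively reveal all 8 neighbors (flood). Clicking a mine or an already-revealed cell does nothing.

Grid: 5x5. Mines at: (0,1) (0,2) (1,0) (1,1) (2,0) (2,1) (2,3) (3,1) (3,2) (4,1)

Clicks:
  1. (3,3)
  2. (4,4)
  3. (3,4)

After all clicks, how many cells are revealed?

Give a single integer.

Click 1 (3,3) count=2: revealed 1 new [(3,3)] -> total=1
Click 2 (4,4) count=0: revealed 3 new [(3,4) (4,3) (4,4)] -> total=4
Click 3 (3,4) count=1: revealed 0 new [(none)] -> total=4

Answer: 4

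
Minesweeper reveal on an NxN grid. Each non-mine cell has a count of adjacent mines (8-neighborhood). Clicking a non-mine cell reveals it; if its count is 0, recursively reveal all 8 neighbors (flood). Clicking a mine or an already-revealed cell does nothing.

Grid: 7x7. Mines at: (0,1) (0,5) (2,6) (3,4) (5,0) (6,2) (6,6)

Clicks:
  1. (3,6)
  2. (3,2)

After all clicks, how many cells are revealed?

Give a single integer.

Click 1 (3,6) count=1: revealed 1 new [(3,6)] -> total=1
Click 2 (3,2) count=0: revealed 24 new [(0,2) (0,3) (0,4) (1,0) (1,1) (1,2) (1,3) (1,4) (2,0) (2,1) (2,2) (2,3) (2,4) (3,0) (3,1) (3,2) (3,3) (4,0) (4,1) (4,2) (4,3) (5,1) (5,2) (5,3)] -> total=25

Answer: 25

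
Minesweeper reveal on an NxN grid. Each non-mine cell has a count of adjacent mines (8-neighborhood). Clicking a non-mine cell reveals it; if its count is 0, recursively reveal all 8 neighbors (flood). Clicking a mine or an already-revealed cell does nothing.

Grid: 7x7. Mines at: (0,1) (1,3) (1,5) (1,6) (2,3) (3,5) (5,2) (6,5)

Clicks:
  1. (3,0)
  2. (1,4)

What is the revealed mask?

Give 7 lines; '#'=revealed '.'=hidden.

Click 1 (3,0) count=0: revealed 16 new [(1,0) (1,1) (1,2) (2,0) (2,1) (2,2) (3,0) (3,1) (3,2) (4,0) (4,1) (4,2) (5,0) (5,1) (6,0) (6,1)] -> total=16
Click 2 (1,4) count=3: revealed 1 new [(1,4)] -> total=17

Answer: .......
###.#..
###....
###....
###....
##.....
##.....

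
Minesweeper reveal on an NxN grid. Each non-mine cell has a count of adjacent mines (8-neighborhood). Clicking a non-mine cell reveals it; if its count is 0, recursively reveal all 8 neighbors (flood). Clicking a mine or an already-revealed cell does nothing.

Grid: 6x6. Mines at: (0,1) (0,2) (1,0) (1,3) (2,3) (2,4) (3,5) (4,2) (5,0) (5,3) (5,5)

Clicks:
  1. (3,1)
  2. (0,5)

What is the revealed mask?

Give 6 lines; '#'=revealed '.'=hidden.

Click 1 (3,1) count=1: revealed 1 new [(3,1)] -> total=1
Click 2 (0,5) count=0: revealed 4 new [(0,4) (0,5) (1,4) (1,5)] -> total=5

Answer: ....##
....##
......
.#....
......
......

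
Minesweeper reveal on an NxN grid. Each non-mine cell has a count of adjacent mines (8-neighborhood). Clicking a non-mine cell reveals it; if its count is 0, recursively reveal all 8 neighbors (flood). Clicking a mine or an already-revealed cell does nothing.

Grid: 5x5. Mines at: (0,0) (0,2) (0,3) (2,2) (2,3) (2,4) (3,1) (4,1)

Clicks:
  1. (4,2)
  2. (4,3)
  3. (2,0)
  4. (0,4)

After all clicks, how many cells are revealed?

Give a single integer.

Answer: 8

Derivation:
Click 1 (4,2) count=2: revealed 1 new [(4,2)] -> total=1
Click 2 (4,3) count=0: revealed 5 new [(3,2) (3,3) (3,4) (4,3) (4,4)] -> total=6
Click 3 (2,0) count=1: revealed 1 new [(2,0)] -> total=7
Click 4 (0,4) count=1: revealed 1 new [(0,4)] -> total=8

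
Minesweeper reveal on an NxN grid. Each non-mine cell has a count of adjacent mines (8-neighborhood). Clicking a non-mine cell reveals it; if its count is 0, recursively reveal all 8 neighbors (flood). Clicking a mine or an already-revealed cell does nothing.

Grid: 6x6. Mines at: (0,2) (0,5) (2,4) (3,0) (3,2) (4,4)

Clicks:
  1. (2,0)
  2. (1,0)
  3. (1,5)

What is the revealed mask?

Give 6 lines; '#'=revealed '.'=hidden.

Click 1 (2,0) count=1: revealed 1 new [(2,0)] -> total=1
Click 2 (1,0) count=0: revealed 5 new [(0,0) (0,1) (1,0) (1,1) (2,1)] -> total=6
Click 3 (1,5) count=2: revealed 1 new [(1,5)] -> total=7

Answer: ##....
##...#
##....
......
......
......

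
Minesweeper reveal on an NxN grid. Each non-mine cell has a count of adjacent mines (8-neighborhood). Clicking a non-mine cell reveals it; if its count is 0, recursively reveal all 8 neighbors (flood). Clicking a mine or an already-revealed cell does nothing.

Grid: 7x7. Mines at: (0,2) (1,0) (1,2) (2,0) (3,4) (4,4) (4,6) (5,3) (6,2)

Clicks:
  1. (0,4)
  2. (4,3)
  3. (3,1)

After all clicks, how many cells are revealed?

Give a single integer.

Click 1 (0,4) count=0: revealed 14 new [(0,3) (0,4) (0,5) (0,6) (1,3) (1,4) (1,5) (1,6) (2,3) (2,4) (2,5) (2,6) (3,5) (3,6)] -> total=14
Click 2 (4,3) count=3: revealed 1 new [(4,3)] -> total=15
Click 3 (3,1) count=1: revealed 1 new [(3,1)] -> total=16

Answer: 16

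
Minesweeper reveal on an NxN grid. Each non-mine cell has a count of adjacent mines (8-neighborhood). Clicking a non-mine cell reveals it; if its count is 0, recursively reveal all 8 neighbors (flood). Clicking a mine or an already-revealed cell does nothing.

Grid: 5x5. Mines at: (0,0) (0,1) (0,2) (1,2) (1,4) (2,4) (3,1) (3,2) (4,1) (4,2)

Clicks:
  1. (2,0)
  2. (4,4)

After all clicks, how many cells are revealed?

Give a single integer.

Answer: 5

Derivation:
Click 1 (2,0) count=1: revealed 1 new [(2,0)] -> total=1
Click 2 (4,4) count=0: revealed 4 new [(3,3) (3,4) (4,3) (4,4)] -> total=5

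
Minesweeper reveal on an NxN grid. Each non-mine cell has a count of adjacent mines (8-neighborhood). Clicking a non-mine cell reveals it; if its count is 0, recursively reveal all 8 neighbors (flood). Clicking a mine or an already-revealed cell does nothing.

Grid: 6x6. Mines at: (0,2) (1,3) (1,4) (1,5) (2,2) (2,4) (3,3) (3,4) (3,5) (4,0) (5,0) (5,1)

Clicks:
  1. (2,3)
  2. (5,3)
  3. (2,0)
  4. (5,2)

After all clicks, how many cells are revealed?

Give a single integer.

Answer: 17

Derivation:
Click 1 (2,3) count=6: revealed 1 new [(2,3)] -> total=1
Click 2 (5,3) count=0: revealed 8 new [(4,2) (4,3) (4,4) (4,5) (5,2) (5,3) (5,4) (5,5)] -> total=9
Click 3 (2,0) count=0: revealed 8 new [(0,0) (0,1) (1,0) (1,1) (2,0) (2,1) (3,0) (3,1)] -> total=17
Click 4 (5,2) count=1: revealed 0 new [(none)] -> total=17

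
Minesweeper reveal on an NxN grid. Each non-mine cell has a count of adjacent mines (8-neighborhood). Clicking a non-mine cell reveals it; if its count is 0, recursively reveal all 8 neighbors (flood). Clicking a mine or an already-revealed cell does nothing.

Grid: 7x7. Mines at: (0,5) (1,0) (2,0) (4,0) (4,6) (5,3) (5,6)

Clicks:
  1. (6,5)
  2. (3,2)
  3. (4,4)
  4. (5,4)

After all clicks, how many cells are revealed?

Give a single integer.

Click 1 (6,5) count=1: revealed 1 new [(6,5)] -> total=1
Click 2 (3,2) count=0: revealed 27 new [(0,1) (0,2) (0,3) (0,4) (1,1) (1,2) (1,3) (1,4) (1,5) (1,6) (2,1) (2,2) (2,3) (2,4) (2,5) (2,6) (3,1) (3,2) (3,3) (3,4) (3,5) (3,6) (4,1) (4,2) (4,3) (4,4) (4,5)] -> total=28
Click 3 (4,4) count=1: revealed 0 new [(none)] -> total=28
Click 4 (5,4) count=1: revealed 1 new [(5,4)] -> total=29

Answer: 29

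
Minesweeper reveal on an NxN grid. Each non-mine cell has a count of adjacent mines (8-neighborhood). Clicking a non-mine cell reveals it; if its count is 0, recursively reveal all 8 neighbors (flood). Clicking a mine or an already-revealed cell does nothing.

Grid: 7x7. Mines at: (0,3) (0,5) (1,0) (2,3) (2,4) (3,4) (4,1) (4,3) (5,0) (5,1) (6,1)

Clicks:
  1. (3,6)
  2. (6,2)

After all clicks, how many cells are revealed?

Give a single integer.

Click 1 (3,6) count=0: revealed 19 new [(1,5) (1,6) (2,5) (2,6) (3,5) (3,6) (4,4) (4,5) (4,6) (5,2) (5,3) (5,4) (5,5) (5,6) (6,2) (6,3) (6,4) (6,5) (6,6)] -> total=19
Click 2 (6,2) count=2: revealed 0 new [(none)] -> total=19

Answer: 19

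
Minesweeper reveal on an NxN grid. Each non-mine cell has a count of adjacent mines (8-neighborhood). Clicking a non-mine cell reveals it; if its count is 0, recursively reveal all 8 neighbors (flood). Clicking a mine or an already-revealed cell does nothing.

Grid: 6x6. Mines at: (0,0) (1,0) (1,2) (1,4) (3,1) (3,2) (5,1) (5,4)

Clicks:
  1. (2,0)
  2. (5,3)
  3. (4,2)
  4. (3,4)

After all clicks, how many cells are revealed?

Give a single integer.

Answer: 12

Derivation:
Click 1 (2,0) count=2: revealed 1 new [(2,0)] -> total=1
Click 2 (5,3) count=1: revealed 1 new [(5,3)] -> total=2
Click 3 (4,2) count=3: revealed 1 new [(4,2)] -> total=3
Click 4 (3,4) count=0: revealed 9 new [(2,3) (2,4) (2,5) (3,3) (3,4) (3,5) (4,3) (4,4) (4,5)] -> total=12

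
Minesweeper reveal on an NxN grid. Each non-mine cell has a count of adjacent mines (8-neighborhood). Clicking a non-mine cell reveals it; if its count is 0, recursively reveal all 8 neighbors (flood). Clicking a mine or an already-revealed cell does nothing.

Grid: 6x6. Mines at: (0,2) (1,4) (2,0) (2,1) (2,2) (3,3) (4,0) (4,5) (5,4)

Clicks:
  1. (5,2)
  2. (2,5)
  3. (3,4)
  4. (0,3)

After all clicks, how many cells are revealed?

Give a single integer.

Answer: 9

Derivation:
Click 1 (5,2) count=0: revealed 6 new [(4,1) (4,2) (4,3) (5,1) (5,2) (5,3)] -> total=6
Click 2 (2,5) count=1: revealed 1 new [(2,5)] -> total=7
Click 3 (3,4) count=2: revealed 1 new [(3,4)] -> total=8
Click 4 (0,3) count=2: revealed 1 new [(0,3)] -> total=9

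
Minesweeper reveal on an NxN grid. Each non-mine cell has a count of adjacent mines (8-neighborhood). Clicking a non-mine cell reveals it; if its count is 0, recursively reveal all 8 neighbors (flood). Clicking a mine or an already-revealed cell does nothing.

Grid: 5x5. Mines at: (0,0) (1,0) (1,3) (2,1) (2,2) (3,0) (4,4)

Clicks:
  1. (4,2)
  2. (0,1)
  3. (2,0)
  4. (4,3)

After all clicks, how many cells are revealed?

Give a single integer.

Answer: 8

Derivation:
Click 1 (4,2) count=0: revealed 6 new [(3,1) (3,2) (3,3) (4,1) (4,2) (4,3)] -> total=6
Click 2 (0,1) count=2: revealed 1 new [(0,1)] -> total=7
Click 3 (2,0) count=3: revealed 1 new [(2,0)] -> total=8
Click 4 (4,3) count=1: revealed 0 new [(none)] -> total=8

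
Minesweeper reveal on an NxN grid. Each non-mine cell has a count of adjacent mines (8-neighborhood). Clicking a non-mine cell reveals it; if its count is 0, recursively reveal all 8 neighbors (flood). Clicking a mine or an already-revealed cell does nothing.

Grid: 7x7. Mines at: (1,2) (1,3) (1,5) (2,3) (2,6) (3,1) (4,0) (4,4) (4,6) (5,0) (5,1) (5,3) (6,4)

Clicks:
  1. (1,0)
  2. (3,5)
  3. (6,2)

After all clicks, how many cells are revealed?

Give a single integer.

Click 1 (1,0) count=0: revealed 6 new [(0,0) (0,1) (1,0) (1,1) (2,0) (2,1)] -> total=6
Click 2 (3,5) count=3: revealed 1 new [(3,5)] -> total=7
Click 3 (6,2) count=2: revealed 1 new [(6,2)] -> total=8

Answer: 8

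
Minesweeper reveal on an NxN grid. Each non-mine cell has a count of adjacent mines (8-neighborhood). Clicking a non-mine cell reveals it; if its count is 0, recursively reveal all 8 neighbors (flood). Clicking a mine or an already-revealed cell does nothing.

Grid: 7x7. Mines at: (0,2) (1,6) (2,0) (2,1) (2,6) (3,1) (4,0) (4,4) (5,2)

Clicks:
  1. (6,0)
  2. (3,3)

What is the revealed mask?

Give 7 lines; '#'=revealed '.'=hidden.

Click 1 (6,0) count=0: revealed 4 new [(5,0) (5,1) (6,0) (6,1)] -> total=4
Click 2 (3,3) count=1: revealed 1 new [(3,3)] -> total=5

Answer: .......
.......
.......
...#...
.......
##.....
##.....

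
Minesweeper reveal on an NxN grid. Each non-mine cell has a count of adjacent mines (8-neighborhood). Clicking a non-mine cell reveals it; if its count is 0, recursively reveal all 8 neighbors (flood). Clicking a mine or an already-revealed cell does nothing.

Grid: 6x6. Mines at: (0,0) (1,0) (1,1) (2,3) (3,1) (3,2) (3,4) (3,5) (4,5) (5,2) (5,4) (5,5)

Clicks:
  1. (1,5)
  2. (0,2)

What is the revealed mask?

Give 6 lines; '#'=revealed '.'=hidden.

Click 1 (1,5) count=0: revealed 10 new [(0,2) (0,3) (0,4) (0,5) (1,2) (1,3) (1,4) (1,5) (2,4) (2,5)] -> total=10
Click 2 (0,2) count=1: revealed 0 new [(none)] -> total=10

Answer: ..####
..####
....##
......
......
......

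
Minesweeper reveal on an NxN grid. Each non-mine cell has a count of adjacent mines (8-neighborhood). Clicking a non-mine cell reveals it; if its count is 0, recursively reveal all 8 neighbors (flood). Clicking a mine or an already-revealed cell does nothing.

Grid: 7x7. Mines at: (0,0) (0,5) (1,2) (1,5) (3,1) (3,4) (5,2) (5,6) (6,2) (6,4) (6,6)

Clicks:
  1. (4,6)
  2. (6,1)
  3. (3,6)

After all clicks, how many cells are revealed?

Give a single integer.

Answer: 7

Derivation:
Click 1 (4,6) count=1: revealed 1 new [(4,6)] -> total=1
Click 2 (6,1) count=2: revealed 1 new [(6,1)] -> total=2
Click 3 (3,6) count=0: revealed 5 new [(2,5) (2,6) (3,5) (3,6) (4,5)] -> total=7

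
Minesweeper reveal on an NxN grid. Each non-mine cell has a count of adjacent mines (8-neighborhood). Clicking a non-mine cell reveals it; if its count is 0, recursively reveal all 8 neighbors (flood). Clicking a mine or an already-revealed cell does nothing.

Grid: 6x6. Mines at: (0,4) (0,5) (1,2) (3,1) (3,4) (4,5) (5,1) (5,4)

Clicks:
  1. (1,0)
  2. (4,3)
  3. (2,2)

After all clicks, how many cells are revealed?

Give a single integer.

Answer: 8

Derivation:
Click 1 (1,0) count=0: revealed 6 new [(0,0) (0,1) (1,0) (1,1) (2,0) (2,1)] -> total=6
Click 2 (4,3) count=2: revealed 1 new [(4,3)] -> total=7
Click 3 (2,2) count=2: revealed 1 new [(2,2)] -> total=8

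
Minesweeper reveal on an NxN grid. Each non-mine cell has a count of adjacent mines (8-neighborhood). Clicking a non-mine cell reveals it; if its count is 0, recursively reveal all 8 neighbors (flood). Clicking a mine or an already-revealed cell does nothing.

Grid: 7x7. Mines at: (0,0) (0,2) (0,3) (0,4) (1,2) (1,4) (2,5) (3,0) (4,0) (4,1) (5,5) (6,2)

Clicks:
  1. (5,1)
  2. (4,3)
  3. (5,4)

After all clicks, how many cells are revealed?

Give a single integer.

Answer: 13

Derivation:
Click 1 (5,1) count=3: revealed 1 new [(5,1)] -> total=1
Click 2 (4,3) count=0: revealed 12 new [(2,2) (2,3) (2,4) (3,2) (3,3) (3,4) (4,2) (4,3) (4,4) (5,2) (5,3) (5,4)] -> total=13
Click 3 (5,4) count=1: revealed 0 new [(none)] -> total=13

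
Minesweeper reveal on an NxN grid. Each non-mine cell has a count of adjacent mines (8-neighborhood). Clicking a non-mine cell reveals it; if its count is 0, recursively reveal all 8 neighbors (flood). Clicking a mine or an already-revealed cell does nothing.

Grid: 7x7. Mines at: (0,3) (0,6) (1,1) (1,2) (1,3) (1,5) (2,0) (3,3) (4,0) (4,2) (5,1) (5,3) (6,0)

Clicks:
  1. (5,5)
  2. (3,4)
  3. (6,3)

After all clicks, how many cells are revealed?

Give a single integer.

Answer: 16

Derivation:
Click 1 (5,5) count=0: revealed 15 new [(2,4) (2,5) (2,6) (3,4) (3,5) (3,6) (4,4) (4,5) (4,6) (5,4) (5,5) (5,6) (6,4) (6,5) (6,6)] -> total=15
Click 2 (3,4) count=1: revealed 0 new [(none)] -> total=15
Click 3 (6,3) count=1: revealed 1 new [(6,3)] -> total=16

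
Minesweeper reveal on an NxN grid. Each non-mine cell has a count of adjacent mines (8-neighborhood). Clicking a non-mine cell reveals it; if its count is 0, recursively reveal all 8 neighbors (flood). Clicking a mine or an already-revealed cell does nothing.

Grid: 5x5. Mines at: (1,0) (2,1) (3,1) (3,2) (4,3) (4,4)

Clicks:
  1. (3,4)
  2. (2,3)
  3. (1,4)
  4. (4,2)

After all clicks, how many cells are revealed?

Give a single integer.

Click 1 (3,4) count=2: revealed 1 new [(3,4)] -> total=1
Click 2 (2,3) count=1: revealed 1 new [(2,3)] -> total=2
Click 3 (1,4) count=0: revealed 11 new [(0,1) (0,2) (0,3) (0,4) (1,1) (1,2) (1,3) (1,4) (2,2) (2,4) (3,3)] -> total=13
Click 4 (4,2) count=3: revealed 1 new [(4,2)] -> total=14

Answer: 14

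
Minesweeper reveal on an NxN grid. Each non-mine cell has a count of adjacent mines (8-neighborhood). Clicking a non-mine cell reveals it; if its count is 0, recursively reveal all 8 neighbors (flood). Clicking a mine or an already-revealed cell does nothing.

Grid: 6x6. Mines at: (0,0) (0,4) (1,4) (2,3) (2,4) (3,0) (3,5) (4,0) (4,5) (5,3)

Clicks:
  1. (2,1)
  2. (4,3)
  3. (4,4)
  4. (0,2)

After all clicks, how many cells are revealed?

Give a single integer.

Answer: 9

Derivation:
Click 1 (2,1) count=1: revealed 1 new [(2,1)] -> total=1
Click 2 (4,3) count=1: revealed 1 new [(4,3)] -> total=2
Click 3 (4,4) count=3: revealed 1 new [(4,4)] -> total=3
Click 4 (0,2) count=0: revealed 6 new [(0,1) (0,2) (0,3) (1,1) (1,2) (1,3)] -> total=9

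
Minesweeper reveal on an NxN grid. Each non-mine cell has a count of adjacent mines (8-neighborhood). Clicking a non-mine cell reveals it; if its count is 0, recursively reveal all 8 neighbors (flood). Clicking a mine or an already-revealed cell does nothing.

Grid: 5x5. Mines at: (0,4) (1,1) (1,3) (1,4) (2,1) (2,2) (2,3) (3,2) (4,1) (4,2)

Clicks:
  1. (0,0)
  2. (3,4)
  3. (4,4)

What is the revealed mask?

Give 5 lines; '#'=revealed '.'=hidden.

Click 1 (0,0) count=1: revealed 1 new [(0,0)] -> total=1
Click 2 (3,4) count=1: revealed 1 new [(3,4)] -> total=2
Click 3 (4,4) count=0: revealed 3 new [(3,3) (4,3) (4,4)] -> total=5

Answer: #....
.....
.....
...##
...##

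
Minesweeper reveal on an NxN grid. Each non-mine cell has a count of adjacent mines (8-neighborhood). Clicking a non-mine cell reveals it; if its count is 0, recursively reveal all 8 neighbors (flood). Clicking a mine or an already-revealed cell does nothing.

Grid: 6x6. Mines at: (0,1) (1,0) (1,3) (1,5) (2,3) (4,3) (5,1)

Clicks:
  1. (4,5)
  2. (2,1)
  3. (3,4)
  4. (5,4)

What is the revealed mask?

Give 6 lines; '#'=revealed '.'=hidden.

Answer: ......
......
.#..##
....##
....##
....##

Derivation:
Click 1 (4,5) count=0: revealed 8 new [(2,4) (2,5) (3,4) (3,5) (4,4) (4,5) (5,4) (5,5)] -> total=8
Click 2 (2,1) count=1: revealed 1 new [(2,1)] -> total=9
Click 3 (3,4) count=2: revealed 0 new [(none)] -> total=9
Click 4 (5,4) count=1: revealed 0 new [(none)] -> total=9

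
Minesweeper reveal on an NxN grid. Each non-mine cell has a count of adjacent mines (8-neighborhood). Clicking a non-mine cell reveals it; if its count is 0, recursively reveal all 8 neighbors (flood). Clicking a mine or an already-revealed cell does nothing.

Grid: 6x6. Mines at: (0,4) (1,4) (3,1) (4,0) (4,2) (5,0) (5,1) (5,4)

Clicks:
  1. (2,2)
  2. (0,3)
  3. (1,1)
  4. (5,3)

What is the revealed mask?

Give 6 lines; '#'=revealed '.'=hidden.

Click 1 (2,2) count=1: revealed 1 new [(2,2)] -> total=1
Click 2 (0,3) count=2: revealed 1 new [(0,3)] -> total=2
Click 3 (1,1) count=0: revealed 10 new [(0,0) (0,1) (0,2) (1,0) (1,1) (1,2) (1,3) (2,0) (2,1) (2,3)] -> total=12
Click 4 (5,3) count=2: revealed 1 new [(5,3)] -> total=13

Answer: ####..
####..
####..
......
......
...#..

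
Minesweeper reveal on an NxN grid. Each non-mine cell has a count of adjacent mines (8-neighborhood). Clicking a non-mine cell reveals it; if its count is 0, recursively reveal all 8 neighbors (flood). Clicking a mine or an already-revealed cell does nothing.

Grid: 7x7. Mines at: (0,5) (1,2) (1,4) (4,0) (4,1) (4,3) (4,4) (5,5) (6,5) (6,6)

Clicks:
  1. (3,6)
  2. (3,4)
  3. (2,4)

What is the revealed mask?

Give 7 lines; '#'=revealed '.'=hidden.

Answer: .......
.....##
....###
....###
.....##
.......
.......

Derivation:
Click 1 (3,6) count=0: revealed 8 new [(1,5) (1,6) (2,5) (2,6) (3,5) (3,6) (4,5) (4,6)] -> total=8
Click 2 (3,4) count=2: revealed 1 new [(3,4)] -> total=9
Click 3 (2,4) count=1: revealed 1 new [(2,4)] -> total=10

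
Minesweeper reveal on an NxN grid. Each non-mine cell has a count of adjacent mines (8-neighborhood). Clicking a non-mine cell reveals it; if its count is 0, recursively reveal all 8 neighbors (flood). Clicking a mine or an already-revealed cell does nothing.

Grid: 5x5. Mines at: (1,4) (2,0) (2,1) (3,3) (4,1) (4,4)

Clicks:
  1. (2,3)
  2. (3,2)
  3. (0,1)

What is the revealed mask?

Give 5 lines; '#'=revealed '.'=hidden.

Answer: ####.
####.
...#.
..#..
.....

Derivation:
Click 1 (2,3) count=2: revealed 1 new [(2,3)] -> total=1
Click 2 (3,2) count=3: revealed 1 new [(3,2)] -> total=2
Click 3 (0,1) count=0: revealed 8 new [(0,0) (0,1) (0,2) (0,3) (1,0) (1,1) (1,2) (1,3)] -> total=10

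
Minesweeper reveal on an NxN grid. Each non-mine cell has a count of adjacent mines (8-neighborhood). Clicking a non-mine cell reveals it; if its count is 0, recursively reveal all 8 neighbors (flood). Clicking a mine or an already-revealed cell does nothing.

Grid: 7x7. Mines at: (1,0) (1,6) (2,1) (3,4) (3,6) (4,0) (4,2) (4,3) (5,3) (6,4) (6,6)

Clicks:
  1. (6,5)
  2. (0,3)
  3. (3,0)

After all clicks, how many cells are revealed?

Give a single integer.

Answer: 16

Derivation:
Click 1 (6,5) count=2: revealed 1 new [(6,5)] -> total=1
Click 2 (0,3) count=0: revealed 14 new [(0,1) (0,2) (0,3) (0,4) (0,5) (1,1) (1,2) (1,3) (1,4) (1,5) (2,2) (2,3) (2,4) (2,5)] -> total=15
Click 3 (3,0) count=2: revealed 1 new [(3,0)] -> total=16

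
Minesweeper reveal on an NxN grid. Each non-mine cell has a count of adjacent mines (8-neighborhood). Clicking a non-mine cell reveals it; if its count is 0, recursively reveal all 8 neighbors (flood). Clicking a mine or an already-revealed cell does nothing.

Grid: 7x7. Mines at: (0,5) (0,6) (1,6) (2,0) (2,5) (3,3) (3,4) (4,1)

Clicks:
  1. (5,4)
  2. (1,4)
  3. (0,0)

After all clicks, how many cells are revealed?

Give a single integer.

Click 1 (5,4) count=0: revealed 21 new [(3,5) (3,6) (4,2) (4,3) (4,4) (4,5) (4,6) (5,0) (5,1) (5,2) (5,3) (5,4) (5,5) (5,6) (6,0) (6,1) (6,2) (6,3) (6,4) (6,5) (6,6)] -> total=21
Click 2 (1,4) count=2: revealed 1 new [(1,4)] -> total=22
Click 3 (0,0) count=0: revealed 13 new [(0,0) (0,1) (0,2) (0,3) (0,4) (1,0) (1,1) (1,2) (1,3) (2,1) (2,2) (2,3) (2,4)] -> total=35

Answer: 35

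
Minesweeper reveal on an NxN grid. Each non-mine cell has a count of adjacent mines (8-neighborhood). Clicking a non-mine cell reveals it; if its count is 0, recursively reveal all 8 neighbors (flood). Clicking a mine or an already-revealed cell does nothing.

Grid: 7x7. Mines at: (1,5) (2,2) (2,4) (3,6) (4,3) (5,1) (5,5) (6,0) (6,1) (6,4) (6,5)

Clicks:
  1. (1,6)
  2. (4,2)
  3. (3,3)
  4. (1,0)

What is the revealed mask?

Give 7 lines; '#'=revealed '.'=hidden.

Answer: #####..
#####.#
##.....
##.#...
###....
.......
.......

Derivation:
Click 1 (1,6) count=1: revealed 1 new [(1,6)] -> total=1
Click 2 (4,2) count=2: revealed 1 new [(4,2)] -> total=2
Click 3 (3,3) count=3: revealed 1 new [(3,3)] -> total=3
Click 4 (1,0) count=0: revealed 16 new [(0,0) (0,1) (0,2) (0,3) (0,4) (1,0) (1,1) (1,2) (1,3) (1,4) (2,0) (2,1) (3,0) (3,1) (4,0) (4,1)] -> total=19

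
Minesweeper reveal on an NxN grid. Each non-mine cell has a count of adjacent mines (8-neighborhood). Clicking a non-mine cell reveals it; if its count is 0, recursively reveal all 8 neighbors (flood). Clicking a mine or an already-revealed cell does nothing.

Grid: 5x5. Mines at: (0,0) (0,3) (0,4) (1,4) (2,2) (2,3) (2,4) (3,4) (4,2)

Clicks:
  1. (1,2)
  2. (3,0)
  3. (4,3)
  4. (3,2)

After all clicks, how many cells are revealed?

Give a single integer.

Click 1 (1,2) count=3: revealed 1 new [(1,2)] -> total=1
Click 2 (3,0) count=0: revealed 8 new [(1,0) (1,1) (2,0) (2,1) (3,0) (3,1) (4,0) (4,1)] -> total=9
Click 3 (4,3) count=2: revealed 1 new [(4,3)] -> total=10
Click 4 (3,2) count=3: revealed 1 new [(3,2)] -> total=11

Answer: 11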